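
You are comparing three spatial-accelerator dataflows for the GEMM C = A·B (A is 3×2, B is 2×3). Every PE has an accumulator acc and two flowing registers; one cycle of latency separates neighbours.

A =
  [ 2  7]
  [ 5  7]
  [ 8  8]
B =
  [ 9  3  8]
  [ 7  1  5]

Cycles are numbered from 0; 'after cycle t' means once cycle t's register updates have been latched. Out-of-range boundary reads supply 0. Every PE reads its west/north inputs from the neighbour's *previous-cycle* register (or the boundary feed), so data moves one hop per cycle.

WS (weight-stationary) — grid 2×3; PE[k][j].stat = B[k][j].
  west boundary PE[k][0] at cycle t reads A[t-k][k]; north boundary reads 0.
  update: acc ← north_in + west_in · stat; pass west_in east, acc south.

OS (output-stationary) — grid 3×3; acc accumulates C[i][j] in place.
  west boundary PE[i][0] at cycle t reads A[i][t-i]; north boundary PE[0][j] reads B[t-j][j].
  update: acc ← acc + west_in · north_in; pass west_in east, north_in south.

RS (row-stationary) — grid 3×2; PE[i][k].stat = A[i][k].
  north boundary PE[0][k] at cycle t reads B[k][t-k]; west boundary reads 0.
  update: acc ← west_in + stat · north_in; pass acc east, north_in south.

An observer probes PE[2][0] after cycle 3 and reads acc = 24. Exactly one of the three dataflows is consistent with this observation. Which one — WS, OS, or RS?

WS: PE[2][0] is outside its 2×3 grid.
Under OS (3×3), PE[2][0]:
  [0] (2,0) acc=0 (h:0 v:0)
  [1] (2,0) acc=0 (h:0 v:0)
  [2] (2,0) acc=72 (h:8 v:9)
  [3] (2,0) acc=128 (h:8 v:7)
Under RS (3×2), PE[2][0]:
  [0] (2,0) acc=0 (h:0 v:0)
  [1] (2,0) acc=0 (h:0 v:0)
  [2] (2,0) acc=72 (h:72 v:9)
  [3] (2,0) acc=24 (h:24 v:3)

dataflow = RS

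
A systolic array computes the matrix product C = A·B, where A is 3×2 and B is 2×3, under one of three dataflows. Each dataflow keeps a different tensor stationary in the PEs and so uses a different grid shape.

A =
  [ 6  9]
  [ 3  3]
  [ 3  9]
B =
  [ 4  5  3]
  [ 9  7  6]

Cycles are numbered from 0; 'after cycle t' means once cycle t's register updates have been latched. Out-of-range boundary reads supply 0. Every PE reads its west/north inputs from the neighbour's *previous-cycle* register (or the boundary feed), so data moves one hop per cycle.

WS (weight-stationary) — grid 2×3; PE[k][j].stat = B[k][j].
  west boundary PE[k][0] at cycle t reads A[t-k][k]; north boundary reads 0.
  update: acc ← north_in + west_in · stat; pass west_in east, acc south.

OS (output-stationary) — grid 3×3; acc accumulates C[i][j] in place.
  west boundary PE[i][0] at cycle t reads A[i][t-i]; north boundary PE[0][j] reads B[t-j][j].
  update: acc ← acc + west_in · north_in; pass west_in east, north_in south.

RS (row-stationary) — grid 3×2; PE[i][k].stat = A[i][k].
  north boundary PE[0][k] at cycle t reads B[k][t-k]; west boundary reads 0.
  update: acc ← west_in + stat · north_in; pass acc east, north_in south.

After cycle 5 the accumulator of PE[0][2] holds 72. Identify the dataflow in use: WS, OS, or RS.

Under WS (2×3), PE[0][2]:
  [0] (0,2) acc=0 (h:0 v:0)
  [1] (0,2) acc=0 (h:0 v:0)
  [2] (0,2) acc=18 (h:6 v:18)
  [3] (0,2) acc=9 (h:3 v:9)
  [4] (0,2) acc=9 (h:3 v:9)
  [5] (0,2) acc=0 (h:0 v:0)
Under OS (3×3), PE[0][2]:
  [0] (0,2) acc=0 (h:0 v:0)
  [1] (0,2) acc=0 (h:0 v:0)
  [2] (0,2) acc=18 (h:6 v:3)
  [3] (0,2) acc=72 (h:9 v:6)
  [4] (0,2) acc=72 (h:0 v:0)
  [5] (0,2) acc=72 (h:0 v:0)
RS: PE[0][2] is outside its 3×2 grid.

dataflow = OS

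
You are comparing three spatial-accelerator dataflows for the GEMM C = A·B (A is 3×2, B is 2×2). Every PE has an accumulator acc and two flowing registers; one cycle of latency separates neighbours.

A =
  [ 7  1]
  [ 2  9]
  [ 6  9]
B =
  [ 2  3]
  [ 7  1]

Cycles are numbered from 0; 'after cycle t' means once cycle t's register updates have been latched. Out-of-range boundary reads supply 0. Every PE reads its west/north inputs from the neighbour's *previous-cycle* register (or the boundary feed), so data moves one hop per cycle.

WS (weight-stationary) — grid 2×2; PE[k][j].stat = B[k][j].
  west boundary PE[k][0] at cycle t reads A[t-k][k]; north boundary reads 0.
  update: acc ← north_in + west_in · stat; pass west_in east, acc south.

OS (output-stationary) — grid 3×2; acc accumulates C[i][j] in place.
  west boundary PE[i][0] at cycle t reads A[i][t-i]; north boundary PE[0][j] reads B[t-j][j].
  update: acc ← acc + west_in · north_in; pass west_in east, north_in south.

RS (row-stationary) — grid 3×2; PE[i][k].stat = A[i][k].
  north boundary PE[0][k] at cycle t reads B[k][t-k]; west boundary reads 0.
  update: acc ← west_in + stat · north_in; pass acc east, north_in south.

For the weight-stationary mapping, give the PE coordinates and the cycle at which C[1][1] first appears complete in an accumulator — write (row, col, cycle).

(row, col, cycle) = (1, 1, 3)

Under WS, C[1][1] lands at PE[1][1]:
  c0 r1c1: 0 / 0 / 0
  c1 r1c1: 0 / 0 / 0
  c2 r1c1: 22 / 1 / 22
  c3 r1c1: 15 / 9 / 15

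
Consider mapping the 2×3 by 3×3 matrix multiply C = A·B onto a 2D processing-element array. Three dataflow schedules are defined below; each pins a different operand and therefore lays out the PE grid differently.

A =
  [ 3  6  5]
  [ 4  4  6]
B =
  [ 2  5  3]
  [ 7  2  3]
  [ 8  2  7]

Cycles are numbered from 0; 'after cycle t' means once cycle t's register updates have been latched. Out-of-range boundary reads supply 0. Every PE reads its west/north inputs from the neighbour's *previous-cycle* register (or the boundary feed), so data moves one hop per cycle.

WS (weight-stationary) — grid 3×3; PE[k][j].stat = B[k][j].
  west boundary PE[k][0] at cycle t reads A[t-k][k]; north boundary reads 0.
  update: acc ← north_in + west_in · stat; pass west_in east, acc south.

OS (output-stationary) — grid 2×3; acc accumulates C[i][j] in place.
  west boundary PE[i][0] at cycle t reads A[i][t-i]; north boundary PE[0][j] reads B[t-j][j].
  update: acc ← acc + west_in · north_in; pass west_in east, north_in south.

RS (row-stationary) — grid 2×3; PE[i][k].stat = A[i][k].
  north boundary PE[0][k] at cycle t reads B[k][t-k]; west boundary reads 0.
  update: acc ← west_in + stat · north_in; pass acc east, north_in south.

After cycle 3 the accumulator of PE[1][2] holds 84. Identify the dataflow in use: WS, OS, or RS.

Under WS (3×3), PE[1][2]:
  after 0 — PE[1][2] acc=0, pass-E 0, pass-S 0
  after 1 — PE[1][2] acc=0, pass-E 0, pass-S 0
  after 2 — PE[1][2] acc=0, pass-E 0, pass-S 0
  after 3 — PE[1][2] acc=27, pass-E 6, pass-S 27
Under OS (2×3), PE[1][2]:
  after 0 — PE[1][2] acc=0, pass-E 0, pass-S 0
  after 1 — PE[1][2] acc=0, pass-E 0, pass-S 0
  after 2 — PE[1][2] acc=0, pass-E 0, pass-S 0
  after 3 — PE[1][2] acc=12, pass-E 4, pass-S 3
Under RS (2×3), PE[1][2]:
  after 0 — PE[1][2] acc=0, pass-E 0, pass-S 0
  after 1 — PE[1][2] acc=0, pass-E 0, pass-S 0
  after 2 — PE[1][2] acc=0, pass-E 0, pass-S 0
  after 3 — PE[1][2] acc=84, pass-E 84, pass-S 8

dataflow = RS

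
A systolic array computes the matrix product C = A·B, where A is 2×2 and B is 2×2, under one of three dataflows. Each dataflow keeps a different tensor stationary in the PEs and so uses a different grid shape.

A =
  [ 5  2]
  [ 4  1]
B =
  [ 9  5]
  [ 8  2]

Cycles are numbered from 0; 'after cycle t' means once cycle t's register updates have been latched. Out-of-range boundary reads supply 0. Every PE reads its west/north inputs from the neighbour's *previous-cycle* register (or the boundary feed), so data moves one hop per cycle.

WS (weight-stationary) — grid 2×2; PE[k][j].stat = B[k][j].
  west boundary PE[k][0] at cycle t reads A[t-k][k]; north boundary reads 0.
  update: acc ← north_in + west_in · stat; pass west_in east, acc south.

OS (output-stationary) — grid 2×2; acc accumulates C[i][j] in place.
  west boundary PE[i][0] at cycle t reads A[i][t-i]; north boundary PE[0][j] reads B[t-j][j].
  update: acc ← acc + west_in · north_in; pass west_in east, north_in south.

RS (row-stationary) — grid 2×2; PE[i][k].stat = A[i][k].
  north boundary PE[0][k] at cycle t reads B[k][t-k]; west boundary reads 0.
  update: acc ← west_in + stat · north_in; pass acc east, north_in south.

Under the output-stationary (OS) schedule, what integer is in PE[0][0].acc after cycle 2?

OS 2×2: PE[0][0] cycle-by-cycle (with neighbour feeds):
  cycle 0: PE[0][0] → acc 45, east 5, south 9
  cycle 1: PE[0][0] → acc 61, east 2, south 8
  cycle 2: PE[0][0] → acc 61, east 0, south 0

PE[0][0].acc = 61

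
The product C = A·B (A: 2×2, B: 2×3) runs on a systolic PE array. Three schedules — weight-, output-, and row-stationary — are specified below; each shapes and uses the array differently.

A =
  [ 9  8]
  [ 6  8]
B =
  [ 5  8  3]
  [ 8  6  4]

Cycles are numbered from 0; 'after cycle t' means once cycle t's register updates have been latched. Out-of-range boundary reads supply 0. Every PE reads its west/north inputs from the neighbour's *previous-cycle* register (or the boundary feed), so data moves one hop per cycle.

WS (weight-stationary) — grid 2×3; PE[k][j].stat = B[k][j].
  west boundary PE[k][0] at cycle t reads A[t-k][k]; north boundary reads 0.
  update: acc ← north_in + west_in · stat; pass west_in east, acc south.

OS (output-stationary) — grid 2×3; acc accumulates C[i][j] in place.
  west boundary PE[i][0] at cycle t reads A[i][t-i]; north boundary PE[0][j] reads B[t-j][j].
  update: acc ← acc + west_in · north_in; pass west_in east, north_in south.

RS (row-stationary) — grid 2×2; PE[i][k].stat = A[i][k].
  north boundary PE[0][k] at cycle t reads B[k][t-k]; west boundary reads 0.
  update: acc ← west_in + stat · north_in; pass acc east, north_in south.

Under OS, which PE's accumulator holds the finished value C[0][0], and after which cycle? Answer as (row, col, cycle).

(row, col, cycle) = (0, 0, 1)

Under OS, C[0][0] lands at PE[0][0]:
  0: (0,0).acc=45  regs=<9,5>
  1: (0,0).acc=109  regs=<8,8>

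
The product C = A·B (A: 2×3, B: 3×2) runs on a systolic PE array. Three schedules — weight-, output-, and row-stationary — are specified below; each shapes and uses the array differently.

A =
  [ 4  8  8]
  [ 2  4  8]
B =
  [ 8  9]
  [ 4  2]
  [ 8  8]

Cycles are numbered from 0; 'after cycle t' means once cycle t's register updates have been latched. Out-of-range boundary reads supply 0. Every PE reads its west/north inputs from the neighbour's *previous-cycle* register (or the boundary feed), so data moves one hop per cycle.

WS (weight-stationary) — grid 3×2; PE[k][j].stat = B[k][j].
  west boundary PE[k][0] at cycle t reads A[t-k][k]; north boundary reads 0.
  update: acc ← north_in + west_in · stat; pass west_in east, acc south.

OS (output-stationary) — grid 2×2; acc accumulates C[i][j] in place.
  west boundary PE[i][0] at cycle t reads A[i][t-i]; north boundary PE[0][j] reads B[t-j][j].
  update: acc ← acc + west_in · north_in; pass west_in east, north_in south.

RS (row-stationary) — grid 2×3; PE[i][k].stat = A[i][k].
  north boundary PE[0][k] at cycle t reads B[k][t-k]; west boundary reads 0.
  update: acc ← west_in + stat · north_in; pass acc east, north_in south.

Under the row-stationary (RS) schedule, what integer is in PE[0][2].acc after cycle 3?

PE[0][2].acc = 116

Tracing RS — 2×3 array, target PE[0][2]:
  @0  [0,1]  acc 0  |  →0  ↓0
  @0  [0,2]  acc 0  |  →0  ↓0
  @1  [0,1]  acc 64  |  →64  ↓4
  @1  [0,2]  acc 0  |  →0  ↓0
  @2  [0,1]  acc 52  |  →52  ↓2
  @2  [0,2]  acc 128  |  →128  ↓8
  @3  [0,1]  acc 0  |  →0  ↓0
  @3  [0,2]  acc 116  |  →116  ↓8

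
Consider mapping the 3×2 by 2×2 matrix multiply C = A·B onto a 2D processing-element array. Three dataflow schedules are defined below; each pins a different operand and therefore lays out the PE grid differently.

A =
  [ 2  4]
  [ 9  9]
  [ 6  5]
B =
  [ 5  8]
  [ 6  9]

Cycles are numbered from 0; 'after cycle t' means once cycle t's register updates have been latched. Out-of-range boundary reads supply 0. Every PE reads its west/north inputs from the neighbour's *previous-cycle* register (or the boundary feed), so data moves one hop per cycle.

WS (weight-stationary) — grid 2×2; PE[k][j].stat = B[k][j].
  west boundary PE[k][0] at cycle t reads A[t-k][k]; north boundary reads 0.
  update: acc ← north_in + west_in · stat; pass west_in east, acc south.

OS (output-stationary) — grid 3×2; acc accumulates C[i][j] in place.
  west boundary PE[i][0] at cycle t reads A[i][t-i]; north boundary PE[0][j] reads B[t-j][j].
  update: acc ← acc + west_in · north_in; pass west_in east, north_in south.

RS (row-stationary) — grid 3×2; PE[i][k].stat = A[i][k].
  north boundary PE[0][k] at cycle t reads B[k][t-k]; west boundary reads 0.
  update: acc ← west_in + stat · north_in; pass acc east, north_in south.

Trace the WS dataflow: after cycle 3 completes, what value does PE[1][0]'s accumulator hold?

PE[1][0].acc = 60

WS (2×2). Following PE[1][0] plus its west/north inputs:
  t=0 PE[0][0]: acc=10 h=2 v=10
  t=0 PE[1][0]: acc=0 h=0 v=0
  t=1 PE[0][0]: acc=45 h=9 v=45
  t=1 PE[1][0]: acc=34 h=4 v=34
  t=2 PE[0][0]: acc=30 h=6 v=30
  t=2 PE[1][0]: acc=99 h=9 v=99
  t=3 PE[0][0]: acc=0 h=0 v=0
  t=3 PE[1][0]: acc=60 h=5 v=60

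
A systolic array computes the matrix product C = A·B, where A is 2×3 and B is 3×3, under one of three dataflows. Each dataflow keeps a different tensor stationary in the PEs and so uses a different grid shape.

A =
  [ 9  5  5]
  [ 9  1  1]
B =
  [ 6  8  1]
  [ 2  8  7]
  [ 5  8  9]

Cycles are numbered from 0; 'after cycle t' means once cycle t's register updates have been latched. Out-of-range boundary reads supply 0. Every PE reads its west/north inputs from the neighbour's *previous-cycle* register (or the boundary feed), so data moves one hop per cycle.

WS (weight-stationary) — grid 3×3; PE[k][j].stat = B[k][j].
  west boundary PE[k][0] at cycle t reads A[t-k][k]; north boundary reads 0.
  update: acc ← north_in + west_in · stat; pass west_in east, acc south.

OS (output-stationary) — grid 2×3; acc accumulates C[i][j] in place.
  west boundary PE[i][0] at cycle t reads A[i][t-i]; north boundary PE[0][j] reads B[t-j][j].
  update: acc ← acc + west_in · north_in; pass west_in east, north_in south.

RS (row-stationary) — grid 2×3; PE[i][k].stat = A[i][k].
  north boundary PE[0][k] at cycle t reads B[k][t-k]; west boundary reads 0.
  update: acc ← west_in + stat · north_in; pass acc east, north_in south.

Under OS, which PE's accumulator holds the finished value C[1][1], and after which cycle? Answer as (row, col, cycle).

(row, col, cycle) = (1, 1, 4)

Under OS, C[1][1] lands at PE[1][1]:
  t=0 PE[1][1]: acc=0 h=0 v=0
  t=1 PE[1][1]: acc=0 h=0 v=0
  t=2 PE[1][1]: acc=72 h=9 v=8
  t=3 PE[1][1]: acc=80 h=1 v=8
  t=4 PE[1][1]: acc=88 h=1 v=8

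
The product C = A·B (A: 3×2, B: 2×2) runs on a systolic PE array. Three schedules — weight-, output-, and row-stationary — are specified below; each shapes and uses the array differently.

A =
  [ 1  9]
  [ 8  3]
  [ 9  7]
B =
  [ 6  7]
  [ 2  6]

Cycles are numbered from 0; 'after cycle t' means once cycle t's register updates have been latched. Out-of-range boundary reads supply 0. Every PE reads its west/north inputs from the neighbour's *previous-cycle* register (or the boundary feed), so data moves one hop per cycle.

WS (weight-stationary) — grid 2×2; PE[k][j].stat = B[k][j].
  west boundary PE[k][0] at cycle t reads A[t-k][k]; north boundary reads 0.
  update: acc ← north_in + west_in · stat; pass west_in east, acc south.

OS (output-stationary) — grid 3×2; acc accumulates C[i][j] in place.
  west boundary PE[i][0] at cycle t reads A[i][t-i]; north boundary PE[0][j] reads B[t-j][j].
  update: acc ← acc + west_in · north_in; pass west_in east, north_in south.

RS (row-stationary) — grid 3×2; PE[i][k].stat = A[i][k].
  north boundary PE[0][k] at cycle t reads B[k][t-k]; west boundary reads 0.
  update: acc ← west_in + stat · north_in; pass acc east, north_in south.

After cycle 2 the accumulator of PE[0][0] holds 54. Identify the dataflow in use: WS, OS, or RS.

— WS: 2×2; PE[0][0] trace:
  @0  [0,0]  acc 6  |  →1  ↓6
  @1  [0,0]  acc 48  |  →8  ↓48
  @2  [0,0]  acc 54  |  →9  ↓54
— OS: 3×2; PE[0][0] trace:
  @0  [0,0]  acc 6  |  →1  ↓6
  @1  [0,0]  acc 24  |  →9  ↓2
  @2  [0,0]  acc 24  |  →0  ↓0
— RS: 3×2; PE[0][0] trace:
  @0  [0,0]  acc 6  |  →6  ↓6
  @1  [0,0]  acc 7  |  →7  ↓7
  @2  [0,0]  acc 0  |  →0  ↓0

dataflow = WS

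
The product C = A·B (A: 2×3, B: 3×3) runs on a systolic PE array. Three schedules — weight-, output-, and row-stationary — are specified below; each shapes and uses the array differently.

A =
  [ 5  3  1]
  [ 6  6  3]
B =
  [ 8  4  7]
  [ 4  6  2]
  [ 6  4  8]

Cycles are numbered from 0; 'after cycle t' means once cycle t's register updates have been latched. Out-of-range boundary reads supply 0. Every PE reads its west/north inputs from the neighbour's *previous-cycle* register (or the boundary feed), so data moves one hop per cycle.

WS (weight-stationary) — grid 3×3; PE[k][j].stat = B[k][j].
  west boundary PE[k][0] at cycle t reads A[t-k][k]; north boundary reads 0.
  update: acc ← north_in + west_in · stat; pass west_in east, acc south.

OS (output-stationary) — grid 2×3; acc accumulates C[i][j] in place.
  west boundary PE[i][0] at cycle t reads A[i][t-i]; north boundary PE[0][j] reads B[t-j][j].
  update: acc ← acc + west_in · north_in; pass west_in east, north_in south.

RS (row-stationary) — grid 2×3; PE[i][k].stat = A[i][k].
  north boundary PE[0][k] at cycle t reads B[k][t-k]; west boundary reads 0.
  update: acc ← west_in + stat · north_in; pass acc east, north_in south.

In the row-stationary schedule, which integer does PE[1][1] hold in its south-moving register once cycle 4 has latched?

RS 2×3: PE[1][1] cycle-by-cycle (with neighbour feeds):
  c0 r0c1: 0 / 0 / 0
  c0 r1c0: 0 / 0 / 0
  c0 r1c1: 0 / 0 / 0
  c1 r0c1: 52 / 52 / 4
  c1 r1c0: 48 / 48 / 8
  c1 r1c1: 0 / 0 / 0
  c2 r0c1: 38 / 38 / 6
  c2 r1c0: 24 / 24 / 4
  c2 r1c1: 72 / 72 / 4
  c3 r0c1: 41 / 41 / 2
  c3 r1c0: 42 / 42 / 7
  c3 r1c1: 60 / 60 / 6
  c4 r0c1: 0 / 0 / 0
  c4 r1c0: 0 / 0 / 0
  c4 r1c1: 54 / 54 / 2

register = 2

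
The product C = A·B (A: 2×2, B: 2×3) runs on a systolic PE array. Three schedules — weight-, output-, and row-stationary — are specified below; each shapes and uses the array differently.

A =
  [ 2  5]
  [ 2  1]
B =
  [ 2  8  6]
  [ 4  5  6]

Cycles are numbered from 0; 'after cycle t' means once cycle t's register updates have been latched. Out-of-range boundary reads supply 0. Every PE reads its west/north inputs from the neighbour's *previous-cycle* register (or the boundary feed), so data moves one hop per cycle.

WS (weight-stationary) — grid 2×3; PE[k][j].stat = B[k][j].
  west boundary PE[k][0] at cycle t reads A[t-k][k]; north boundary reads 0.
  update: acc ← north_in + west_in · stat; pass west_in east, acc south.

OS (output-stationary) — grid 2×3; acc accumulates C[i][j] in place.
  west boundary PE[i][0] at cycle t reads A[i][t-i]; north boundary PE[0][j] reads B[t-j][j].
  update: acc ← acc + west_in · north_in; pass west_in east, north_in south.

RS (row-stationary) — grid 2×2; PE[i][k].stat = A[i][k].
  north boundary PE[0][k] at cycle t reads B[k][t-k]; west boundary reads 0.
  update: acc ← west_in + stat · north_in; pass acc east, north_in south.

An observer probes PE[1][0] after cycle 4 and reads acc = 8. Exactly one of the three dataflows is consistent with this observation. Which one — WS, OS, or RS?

dataflow = OS

WS [2×3] PE[1][0] across cycles:
  [0] (1,0) acc=0 (h:0 v:0)
  [1] (1,0) acc=24 (h:5 v:24)
  [2] (1,0) acc=8 (h:1 v:8)
  [3] (1,0) acc=0 (h:0 v:0)
  [4] (1,0) acc=0 (h:0 v:0)
OS [2×3] PE[1][0] across cycles:
  [0] (1,0) acc=0 (h:0 v:0)
  [1] (1,0) acc=4 (h:2 v:2)
  [2] (1,0) acc=8 (h:1 v:4)
  [3] (1,0) acc=8 (h:0 v:0)
  [4] (1,0) acc=8 (h:0 v:0)
RS [2×2] PE[1][0] across cycles:
  [0] (1,0) acc=0 (h:0 v:0)
  [1] (1,0) acc=4 (h:4 v:2)
  [2] (1,0) acc=16 (h:16 v:8)
  [3] (1,0) acc=12 (h:12 v:6)
  [4] (1,0) acc=0 (h:0 v:0)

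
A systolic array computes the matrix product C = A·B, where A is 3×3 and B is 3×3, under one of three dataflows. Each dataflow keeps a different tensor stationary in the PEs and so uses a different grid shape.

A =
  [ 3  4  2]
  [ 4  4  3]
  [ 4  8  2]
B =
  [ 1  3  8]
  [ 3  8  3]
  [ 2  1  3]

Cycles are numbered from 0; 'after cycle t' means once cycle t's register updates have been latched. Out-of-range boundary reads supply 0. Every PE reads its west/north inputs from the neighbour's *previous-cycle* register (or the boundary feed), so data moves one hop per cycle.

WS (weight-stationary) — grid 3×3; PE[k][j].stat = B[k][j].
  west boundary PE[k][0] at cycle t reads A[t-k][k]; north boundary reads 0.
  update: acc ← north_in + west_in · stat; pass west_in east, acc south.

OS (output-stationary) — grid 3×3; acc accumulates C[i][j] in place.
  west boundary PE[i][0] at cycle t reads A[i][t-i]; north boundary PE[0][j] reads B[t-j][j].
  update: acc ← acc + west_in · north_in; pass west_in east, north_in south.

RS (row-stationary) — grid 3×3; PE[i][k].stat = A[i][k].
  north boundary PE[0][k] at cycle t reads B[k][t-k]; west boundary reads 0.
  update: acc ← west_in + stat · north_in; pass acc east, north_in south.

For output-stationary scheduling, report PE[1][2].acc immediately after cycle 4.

Tracing OS — 3×3 array, target PE[1][2]:
  [0] (0,2) acc=0 (h:0 v:0)
  [0] (1,1) acc=0 (h:0 v:0)
  [0] (1,2) acc=0 (h:0 v:0)
  [1] (0,2) acc=0 (h:0 v:0)
  [1] (1,1) acc=0 (h:0 v:0)
  [1] (1,2) acc=0 (h:0 v:0)
  [2] (0,2) acc=24 (h:3 v:8)
  [2] (1,1) acc=12 (h:4 v:3)
  [2] (1,2) acc=0 (h:0 v:0)
  [3] (0,2) acc=36 (h:4 v:3)
  [3] (1,1) acc=44 (h:4 v:8)
  [3] (1,2) acc=32 (h:4 v:8)
  [4] (0,2) acc=42 (h:2 v:3)
  [4] (1,1) acc=47 (h:3 v:1)
  [4] (1,2) acc=44 (h:4 v:3)

PE[1][2].acc = 44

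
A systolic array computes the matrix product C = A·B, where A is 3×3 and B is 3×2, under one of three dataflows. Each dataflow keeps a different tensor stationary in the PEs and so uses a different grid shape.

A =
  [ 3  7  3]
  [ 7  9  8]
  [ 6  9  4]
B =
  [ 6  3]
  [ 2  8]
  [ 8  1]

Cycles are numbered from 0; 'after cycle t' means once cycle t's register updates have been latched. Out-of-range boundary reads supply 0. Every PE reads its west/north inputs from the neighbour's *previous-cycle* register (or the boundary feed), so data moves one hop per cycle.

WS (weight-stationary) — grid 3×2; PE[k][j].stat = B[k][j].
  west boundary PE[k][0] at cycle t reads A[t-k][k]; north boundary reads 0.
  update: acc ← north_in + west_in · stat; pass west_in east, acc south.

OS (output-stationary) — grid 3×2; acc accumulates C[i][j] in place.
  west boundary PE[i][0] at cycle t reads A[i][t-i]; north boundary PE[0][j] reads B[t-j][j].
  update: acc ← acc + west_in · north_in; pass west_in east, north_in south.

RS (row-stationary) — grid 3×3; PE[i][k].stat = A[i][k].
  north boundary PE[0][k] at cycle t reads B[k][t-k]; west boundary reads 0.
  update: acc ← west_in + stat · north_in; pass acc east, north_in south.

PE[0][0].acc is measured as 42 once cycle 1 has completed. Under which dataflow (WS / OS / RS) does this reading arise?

dataflow = WS

Under WS (3×2), PE[0][0]:
  after 0 — PE[0][0] acc=18, pass-E 3, pass-S 18
  after 1 — PE[0][0] acc=42, pass-E 7, pass-S 42
Under OS (3×2), PE[0][0]:
  after 0 — PE[0][0] acc=18, pass-E 3, pass-S 6
  after 1 — PE[0][0] acc=32, pass-E 7, pass-S 2
Under RS (3×3), PE[0][0]:
  after 0 — PE[0][0] acc=18, pass-E 18, pass-S 6
  after 1 — PE[0][0] acc=9, pass-E 9, pass-S 3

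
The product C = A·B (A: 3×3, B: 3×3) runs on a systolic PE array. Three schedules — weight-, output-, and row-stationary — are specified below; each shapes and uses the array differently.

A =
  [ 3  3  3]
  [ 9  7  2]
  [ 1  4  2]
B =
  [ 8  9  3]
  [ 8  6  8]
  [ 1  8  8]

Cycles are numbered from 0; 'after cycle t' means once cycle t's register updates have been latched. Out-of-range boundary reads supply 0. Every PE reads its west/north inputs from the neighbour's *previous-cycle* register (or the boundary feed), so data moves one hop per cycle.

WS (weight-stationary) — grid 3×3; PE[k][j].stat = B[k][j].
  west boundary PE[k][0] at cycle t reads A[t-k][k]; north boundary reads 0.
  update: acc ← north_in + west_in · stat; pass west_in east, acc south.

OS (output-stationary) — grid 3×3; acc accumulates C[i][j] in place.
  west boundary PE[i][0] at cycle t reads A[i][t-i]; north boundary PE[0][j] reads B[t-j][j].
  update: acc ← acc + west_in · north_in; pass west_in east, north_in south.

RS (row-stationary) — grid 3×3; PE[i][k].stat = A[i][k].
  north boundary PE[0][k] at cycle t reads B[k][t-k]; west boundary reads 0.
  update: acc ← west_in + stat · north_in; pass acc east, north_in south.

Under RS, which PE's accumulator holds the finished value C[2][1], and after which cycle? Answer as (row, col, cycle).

(row, col, cycle) = (2, 2, 5)

RS: C[2][1] accumulates in PE[2][2]:
  @0  [2,2]  acc 0  |  →0  ↓0
  @1  [2,2]  acc 0  |  →0  ↓0
  @2  [2,2]  acc 0  |  →0  ↓0
  @3  [2,2]  acc 0  |  →0  ↓0
  @4  [2,2]  acc 42  |  →42  ↓1
  @5  [2,2]  acc 49  |  →49  ↓8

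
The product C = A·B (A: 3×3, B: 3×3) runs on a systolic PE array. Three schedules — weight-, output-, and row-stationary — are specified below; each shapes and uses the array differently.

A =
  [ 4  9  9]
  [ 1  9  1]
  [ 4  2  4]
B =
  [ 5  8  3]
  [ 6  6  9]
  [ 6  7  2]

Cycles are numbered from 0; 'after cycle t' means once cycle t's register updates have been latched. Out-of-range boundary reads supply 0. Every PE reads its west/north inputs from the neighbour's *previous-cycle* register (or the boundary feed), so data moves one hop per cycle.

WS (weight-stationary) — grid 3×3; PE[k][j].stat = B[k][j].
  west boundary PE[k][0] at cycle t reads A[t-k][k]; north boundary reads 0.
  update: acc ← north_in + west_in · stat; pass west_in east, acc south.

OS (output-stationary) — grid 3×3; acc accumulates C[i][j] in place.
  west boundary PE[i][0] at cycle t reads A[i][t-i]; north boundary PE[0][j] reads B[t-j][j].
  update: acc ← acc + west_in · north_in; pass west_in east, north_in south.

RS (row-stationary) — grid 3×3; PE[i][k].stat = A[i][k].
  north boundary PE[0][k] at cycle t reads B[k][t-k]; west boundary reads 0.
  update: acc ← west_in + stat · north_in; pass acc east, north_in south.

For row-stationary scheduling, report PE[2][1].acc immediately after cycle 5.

PE[2][1].acc = 30

RS on a 3×3 grid — tracing PE[2][1] and its feeders:
  c0 r1c1: 0 / 0 / 0
  c0 r2c0: 0 / 0 / 0
  c0 r2c1: 0 / 0 / 0
  c1 r1c1: 0 / 0 / 0
  c1 r2c0: 0 / 0 / 0
  c1 r2c1: 0 / 0 / 0
  c2 r1c1: 59 / 59 / 6
  c2 r2c0: 20 / 20 / 5
  c2 r2c1: 0 / 0 / 0
  c3 r1c1: 62 / 62 / 6
  c3 r2c0: 32 / 32 / 8
  c3 r2c1: 32 / 32 / 6
  c4 r1c1: 84 / 84 / 9
  c4 r2c0: 12 / 12 / 3
  c4 r2c1: 44 / 44 / 6
  c5 r1c1: 0 / 0 / 0
  c5 r2c0: 0 / 0 / 0
  c5 r2c1: 30 / 30 / 9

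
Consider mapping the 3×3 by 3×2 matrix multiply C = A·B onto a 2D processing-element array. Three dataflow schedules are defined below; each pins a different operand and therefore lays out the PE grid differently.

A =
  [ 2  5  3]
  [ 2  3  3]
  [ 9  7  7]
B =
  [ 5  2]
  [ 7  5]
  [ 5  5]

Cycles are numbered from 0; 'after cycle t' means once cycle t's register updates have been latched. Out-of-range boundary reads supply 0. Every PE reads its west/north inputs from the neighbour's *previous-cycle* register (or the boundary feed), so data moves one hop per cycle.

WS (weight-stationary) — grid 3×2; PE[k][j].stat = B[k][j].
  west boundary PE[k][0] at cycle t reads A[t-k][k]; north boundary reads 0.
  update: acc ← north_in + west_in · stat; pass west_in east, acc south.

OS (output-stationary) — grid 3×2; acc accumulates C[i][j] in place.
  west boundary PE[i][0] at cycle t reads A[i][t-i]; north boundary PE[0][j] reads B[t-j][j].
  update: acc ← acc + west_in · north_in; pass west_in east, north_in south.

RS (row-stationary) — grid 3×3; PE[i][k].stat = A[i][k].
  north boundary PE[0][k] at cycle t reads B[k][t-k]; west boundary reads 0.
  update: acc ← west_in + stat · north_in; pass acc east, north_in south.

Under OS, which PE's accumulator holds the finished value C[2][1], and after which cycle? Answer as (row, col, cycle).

(row, col, cycle) = (2, 1, 5)

Under OS, C[2][1] lands at PE[2][1]:
  @0  [2,1]  acc 0  |  →0  ↓0
  @1  [2,1]  acc 0  |  →0  ↓0
  @2  [2,1]  acc 0  |  →0  ↓0
  @3  [2,1]  acc 18  |  →9  ↓2
  @4  [2,1]  acc 53  |  →7  ↓5
  @5  [2,1]  acc 88  |  →7  ↓5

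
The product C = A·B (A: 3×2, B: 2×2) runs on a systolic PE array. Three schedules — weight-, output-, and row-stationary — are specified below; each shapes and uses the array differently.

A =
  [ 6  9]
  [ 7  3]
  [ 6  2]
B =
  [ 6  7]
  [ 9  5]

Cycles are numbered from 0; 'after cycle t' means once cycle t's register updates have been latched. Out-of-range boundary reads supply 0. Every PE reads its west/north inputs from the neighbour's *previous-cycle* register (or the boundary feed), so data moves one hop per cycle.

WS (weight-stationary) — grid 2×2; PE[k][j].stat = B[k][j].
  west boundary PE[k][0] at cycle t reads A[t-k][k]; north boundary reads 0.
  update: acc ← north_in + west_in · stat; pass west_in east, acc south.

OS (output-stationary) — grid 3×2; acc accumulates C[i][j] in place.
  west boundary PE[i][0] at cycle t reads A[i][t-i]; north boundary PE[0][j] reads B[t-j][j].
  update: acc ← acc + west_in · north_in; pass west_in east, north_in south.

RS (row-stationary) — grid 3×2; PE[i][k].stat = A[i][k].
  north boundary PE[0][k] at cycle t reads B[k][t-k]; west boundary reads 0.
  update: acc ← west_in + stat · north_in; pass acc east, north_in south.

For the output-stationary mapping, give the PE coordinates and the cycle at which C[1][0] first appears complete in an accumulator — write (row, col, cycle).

(row, col, cycle) = (1, 0, 2)

OS — PE[1][0] is where C[1][0] collects:
  after 0 — PE[1][0] acc=0, pass-E 0, pass-S 0
  after 1 — PE[1][0] acc=42, pass-E 7, pass-S 6
  after 2 — PE[1][0] acc=69, pass-E 3, pass-S 9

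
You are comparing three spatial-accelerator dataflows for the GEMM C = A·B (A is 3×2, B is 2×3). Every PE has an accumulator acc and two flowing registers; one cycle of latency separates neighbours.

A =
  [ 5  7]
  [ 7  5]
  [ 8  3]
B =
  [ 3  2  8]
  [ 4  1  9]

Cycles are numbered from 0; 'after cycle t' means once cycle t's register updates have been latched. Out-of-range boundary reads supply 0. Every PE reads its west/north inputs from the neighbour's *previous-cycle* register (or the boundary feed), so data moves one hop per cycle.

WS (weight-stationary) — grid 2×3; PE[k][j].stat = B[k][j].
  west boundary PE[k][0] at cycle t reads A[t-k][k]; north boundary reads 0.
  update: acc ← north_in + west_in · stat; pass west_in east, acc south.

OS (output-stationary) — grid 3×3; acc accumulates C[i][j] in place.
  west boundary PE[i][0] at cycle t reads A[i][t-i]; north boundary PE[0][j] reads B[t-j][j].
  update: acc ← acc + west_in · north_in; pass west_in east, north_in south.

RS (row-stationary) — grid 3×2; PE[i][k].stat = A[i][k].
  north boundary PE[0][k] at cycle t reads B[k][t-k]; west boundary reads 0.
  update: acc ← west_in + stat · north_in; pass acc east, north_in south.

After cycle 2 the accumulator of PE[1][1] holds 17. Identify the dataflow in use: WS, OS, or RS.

WS (2×3 grid), PE[1][1]:
  t=0 PE[1][1]: acc=0 h=0 v=0
  t=1 PE[1][1]: acc=0 h=0 v=0
  t=2 PE[1][1]: acc=17 h=7 v=17
OS (3×3 grid), PE[1][1]:
  t=0 PE[1][1]: acc=0 h=0 v=0
  t=1 PE[1][1]: acc=0 h=0 v=0
  t=2 PE[1][1]: acc=14 h=7 v=2
RS (3×2 grid), PE[1][1]:
  t=0 PE[1][1]: acc=0 h=0 v=0
  t=1 PE[1][1]: acc=0 h=0 v=0
  t=2 PE[1][1]: acc=41 h=41 v=4

dataflow = WS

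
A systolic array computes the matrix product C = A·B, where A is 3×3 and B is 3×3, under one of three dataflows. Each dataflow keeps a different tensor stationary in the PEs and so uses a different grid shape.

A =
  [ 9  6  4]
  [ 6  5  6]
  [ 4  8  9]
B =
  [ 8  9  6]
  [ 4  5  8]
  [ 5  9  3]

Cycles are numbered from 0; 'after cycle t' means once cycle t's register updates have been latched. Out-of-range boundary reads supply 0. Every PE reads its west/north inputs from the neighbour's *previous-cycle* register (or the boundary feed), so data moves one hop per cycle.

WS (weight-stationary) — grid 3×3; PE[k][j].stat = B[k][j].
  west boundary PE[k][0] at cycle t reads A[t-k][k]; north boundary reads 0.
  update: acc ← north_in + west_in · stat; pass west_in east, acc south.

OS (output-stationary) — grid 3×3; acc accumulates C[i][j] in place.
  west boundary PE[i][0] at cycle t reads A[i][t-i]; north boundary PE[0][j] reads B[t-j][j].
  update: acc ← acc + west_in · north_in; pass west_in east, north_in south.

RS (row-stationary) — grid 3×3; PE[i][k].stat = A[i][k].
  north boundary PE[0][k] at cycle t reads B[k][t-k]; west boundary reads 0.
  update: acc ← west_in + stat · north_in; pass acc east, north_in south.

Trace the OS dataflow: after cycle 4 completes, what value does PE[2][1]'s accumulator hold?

OS (3×3). Following PE[2][1] plus its west/north inputs:
  c0 r1c1: 0 / 0 / 0
  c0 r2c0: 0 / 0 / 0
  c0 r2c1: 0 / 0 / 0
  c1 r1c1: 0 / 0 / 0
  c1 r2c0: 0 / 0 / 0
  c1 r2c1: 0 / 0 / 0
  c2 r1c1: 54 / 6 / 9
  c2 r2c0: 32 / 4 / 8
  c2 r2c1: 0 / 0 / 0
  c3 r1c1: 79 / 5 / 5
  c3 r2c0: 64 / 8 / 4
  c3 r2c1: 36 / 4 / 9
  c4 r1c1: 133 / 6 / 9
  c4 r2c0: 109 / 9 / 5
  c4 r2c1: 76 / 8 / 5

PE[2][1].acc = 76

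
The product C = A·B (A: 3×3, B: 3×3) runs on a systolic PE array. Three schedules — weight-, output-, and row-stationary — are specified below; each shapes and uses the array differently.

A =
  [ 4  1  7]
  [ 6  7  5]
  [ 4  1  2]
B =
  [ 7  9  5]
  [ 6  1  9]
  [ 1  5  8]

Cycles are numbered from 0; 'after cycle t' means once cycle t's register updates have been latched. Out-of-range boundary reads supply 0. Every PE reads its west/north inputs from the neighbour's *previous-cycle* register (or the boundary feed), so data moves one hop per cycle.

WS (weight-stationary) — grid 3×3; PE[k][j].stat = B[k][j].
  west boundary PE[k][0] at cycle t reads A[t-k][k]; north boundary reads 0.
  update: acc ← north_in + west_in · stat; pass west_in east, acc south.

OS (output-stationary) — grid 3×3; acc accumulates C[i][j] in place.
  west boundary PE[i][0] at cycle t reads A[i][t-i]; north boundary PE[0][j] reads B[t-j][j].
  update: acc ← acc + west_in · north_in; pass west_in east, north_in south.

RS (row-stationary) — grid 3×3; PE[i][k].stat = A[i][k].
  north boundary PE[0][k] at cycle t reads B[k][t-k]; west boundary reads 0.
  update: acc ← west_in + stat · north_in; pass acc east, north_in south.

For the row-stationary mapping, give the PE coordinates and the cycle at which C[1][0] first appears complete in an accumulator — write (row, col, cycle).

RS — PE[1][2] is where C[1][0] collects:
  step 0 · PE1,2: acc=0; fwd→0 fwd↓0
  step 1 · PE1,2: acc=0; fwd→0 fwd↓0
  step 2 · PE1,2: acc=0; fwd→0 fwd↓0
  step 3 · PE1,2: acc=89; fwd→89 fwd↓1

(row, col, cycle) = (1, 2, 3)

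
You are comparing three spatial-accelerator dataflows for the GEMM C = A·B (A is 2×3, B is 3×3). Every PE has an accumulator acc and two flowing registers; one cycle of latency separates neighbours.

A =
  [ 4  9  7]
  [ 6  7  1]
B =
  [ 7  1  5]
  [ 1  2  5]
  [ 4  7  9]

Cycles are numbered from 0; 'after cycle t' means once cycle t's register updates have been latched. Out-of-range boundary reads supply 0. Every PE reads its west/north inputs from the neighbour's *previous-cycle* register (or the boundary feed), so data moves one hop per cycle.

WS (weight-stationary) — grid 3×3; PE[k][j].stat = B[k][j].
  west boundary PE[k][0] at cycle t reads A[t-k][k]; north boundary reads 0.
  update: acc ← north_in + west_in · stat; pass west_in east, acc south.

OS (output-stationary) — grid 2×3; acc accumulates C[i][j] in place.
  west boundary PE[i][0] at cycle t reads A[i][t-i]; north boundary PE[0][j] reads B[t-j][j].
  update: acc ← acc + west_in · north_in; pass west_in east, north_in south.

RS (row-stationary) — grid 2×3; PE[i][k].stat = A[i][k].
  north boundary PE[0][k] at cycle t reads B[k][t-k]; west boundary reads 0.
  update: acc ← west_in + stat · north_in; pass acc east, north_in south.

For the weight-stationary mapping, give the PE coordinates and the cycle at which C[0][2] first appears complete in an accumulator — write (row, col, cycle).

Under WS, C[0][2] lands at PE[2][2]:
  t=0 PE[2][2]: acc=0 h=0 v=0
  t=1 PE[2][2]: acc=0 h=0 v=0
  t=2 PE[2][2]: acc=0 h=0 v=0
  t=3 PE[2][2]: acc=0 h=0 v=0
  t=4 PE[2][2]: acc=128 h=7 v=128

(row, col, cycle) = (2, 2, 4)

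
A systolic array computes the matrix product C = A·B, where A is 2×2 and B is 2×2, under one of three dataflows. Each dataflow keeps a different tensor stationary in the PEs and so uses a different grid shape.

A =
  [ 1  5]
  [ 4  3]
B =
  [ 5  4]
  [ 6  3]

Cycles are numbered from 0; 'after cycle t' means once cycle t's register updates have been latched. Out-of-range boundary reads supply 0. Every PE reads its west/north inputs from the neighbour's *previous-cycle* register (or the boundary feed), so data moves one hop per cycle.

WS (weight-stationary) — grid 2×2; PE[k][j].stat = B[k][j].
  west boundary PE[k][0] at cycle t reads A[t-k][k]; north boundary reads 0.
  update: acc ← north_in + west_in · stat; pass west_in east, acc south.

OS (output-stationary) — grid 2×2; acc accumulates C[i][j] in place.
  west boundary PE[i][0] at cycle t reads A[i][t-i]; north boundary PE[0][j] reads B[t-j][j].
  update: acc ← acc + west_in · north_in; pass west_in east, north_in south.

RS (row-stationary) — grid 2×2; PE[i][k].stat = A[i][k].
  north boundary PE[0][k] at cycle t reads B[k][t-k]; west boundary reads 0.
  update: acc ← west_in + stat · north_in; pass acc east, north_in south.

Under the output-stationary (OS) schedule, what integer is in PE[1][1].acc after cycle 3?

PE[1][1].acc = 25

OS 2×2: PE[1][1] cycle-by-cycle (with neighbour feeds):
  t=0 PE[0][1]: acc=0 h=0 v=0
  t=0 PE[1][0]: acc=0 h=0 v=0
  t=0 PE[1][1]: acc=0 h=0 v=0
  t=1 PE[0][1]: acc=4 h=1 v=4
  t=1 PE[1][0]: acc=20 h=4 v=5
  t=1 PE[1][1]: acc=0 h=0 v=0
  t=2 PE[0][1]: acc=19 h=5 v=3
  t=2 PE[1][0]: acc=38 h=3 v=6
  t=2 PE[1][1]: acc=16 h=4 v=4
  t=3 PE[0][1]: acc=19 h=0 v=0
  t=3 PE[1][0]: acc=38 h=0 v=0
  t=3 PE[1][1]: acc=25 h=3 v=3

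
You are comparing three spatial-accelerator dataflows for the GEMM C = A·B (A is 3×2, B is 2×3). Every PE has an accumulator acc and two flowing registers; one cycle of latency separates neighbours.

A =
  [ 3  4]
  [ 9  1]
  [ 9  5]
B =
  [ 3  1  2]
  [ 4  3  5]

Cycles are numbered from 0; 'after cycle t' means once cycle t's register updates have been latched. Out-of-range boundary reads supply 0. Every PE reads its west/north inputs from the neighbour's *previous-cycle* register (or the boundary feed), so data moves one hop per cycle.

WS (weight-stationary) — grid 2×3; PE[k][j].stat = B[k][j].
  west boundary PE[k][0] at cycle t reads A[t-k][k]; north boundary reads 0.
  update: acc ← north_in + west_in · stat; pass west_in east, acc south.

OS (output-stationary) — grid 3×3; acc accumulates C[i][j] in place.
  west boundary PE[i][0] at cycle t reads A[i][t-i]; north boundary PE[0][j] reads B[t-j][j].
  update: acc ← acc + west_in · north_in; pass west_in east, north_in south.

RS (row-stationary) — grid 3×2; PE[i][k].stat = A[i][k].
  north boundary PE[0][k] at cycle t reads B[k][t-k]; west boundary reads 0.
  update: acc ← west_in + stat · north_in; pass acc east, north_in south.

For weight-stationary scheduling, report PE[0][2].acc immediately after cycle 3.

WS 2×3: PE[0][2] cycle-by-cycle (with neighbour feeds):
  cycle 0: PE[0][1] → acc 0, east 0, south 0
  cycle 0: PE[0][2] → acc 0, east 0, south 0
  cycle 1: PE[0][1] → acc 3, east 3, south 3
  cycle 1: PE[0][2] → acc 0, east 0, south 0
  cycle 2: PE[0][1] → acc 9, east 9, south 9
  cycle 2: PE[0][2] → acc 6, east 3, south 6
  cycle 3: PE[0][1] → acc 9, east 9, south 9
  cycle 3: PE[0][2] → acc 18, east 9, south 18

PE[0][2].acc = 18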